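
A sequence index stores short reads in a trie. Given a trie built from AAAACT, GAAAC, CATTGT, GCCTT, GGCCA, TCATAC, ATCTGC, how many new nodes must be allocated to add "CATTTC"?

"CATT" is already a path in the trie; the remaining "TC" must be added.
Each of the 2 remaining characters creates one node.

2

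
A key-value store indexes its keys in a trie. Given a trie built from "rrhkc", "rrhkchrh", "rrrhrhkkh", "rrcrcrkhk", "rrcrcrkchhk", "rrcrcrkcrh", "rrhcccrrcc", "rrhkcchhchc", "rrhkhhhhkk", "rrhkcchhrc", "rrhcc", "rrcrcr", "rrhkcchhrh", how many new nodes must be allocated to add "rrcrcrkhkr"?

The longest prefix of "rrcrcrkhkr" already in the trie is "rrcrcrkhk" (length 9).
Each of the 1 remaining characters creates one node.

1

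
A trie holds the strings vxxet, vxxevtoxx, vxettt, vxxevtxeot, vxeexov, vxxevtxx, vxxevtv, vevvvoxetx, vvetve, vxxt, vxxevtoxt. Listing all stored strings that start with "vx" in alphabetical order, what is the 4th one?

Words with prefix "vx", in lexicographic order: "vxeexov", "vxettt", "vxxet", "vxxevtoxt", "vxxevtoxx", "vxxevtv", "vxxevtxeot", "vxxevtxx", "vxxt"
The 4th is vxxevtoxt.

vxxevtoxt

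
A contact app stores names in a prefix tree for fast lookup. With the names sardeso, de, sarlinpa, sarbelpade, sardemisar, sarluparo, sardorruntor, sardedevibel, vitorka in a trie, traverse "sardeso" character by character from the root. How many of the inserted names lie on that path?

1

Walk "sardeso" from the root; an end-of-word marker is hit whenever a stored word is a prefix of "sardeso".
Prefixes of the query that are stored words: "sardeso"
Count: 1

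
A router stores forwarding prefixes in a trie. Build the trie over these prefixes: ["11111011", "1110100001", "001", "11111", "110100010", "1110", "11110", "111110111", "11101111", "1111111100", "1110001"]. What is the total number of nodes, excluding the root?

38

Trie structure (* marks end of a word):
(root)
├─ 0
│  └─ 0
│     └─ 1 *
└─ 1
   └─ 1
      ├─ 0
      │  └─ 1
      │     └─ 0
      │        └─ 0
      │           └─ 0
      │              └─ 1
      │                 └─ 0 *
      └─ 1
         ├─ 0 *
         │  ├─ 0
         │  │  └─ 0
         │  │     └─ 1 *
         │  └─ 1
         │     ├─ 0
         │     │  └─ 0
         │     │     └─ 0
         │     │        └─ 0
         │     │           └─ 1 *
         │     └─ 1
         │        └─ 1
         │           └─ 1 *
         └─ 1
            ├─ 0 *
            └─ 1 *
               ├─ 0
               │  └─ 1
               │     └─ 1 *
               │        └─ 1 *
               └─ 1
                  └─ 1
                     └─ 1
                        └─ 0
                           └─ 0 *
Counting every labelled node above: 38.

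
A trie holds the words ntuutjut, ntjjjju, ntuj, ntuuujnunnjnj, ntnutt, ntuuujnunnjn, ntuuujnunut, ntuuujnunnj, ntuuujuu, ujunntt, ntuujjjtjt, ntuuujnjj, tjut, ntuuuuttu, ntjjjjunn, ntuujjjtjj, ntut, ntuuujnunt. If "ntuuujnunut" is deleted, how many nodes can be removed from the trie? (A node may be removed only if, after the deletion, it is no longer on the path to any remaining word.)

2

Walk "ntuuujnunut" from the leaf back toward the root, removing each node that no remaining word uses.
The suffix "ut" (2 nodes) is used only by "ntuuujnunut"; the node for "ntuuujnun" still has the child "n", so pruning stops there.
Nodes removed: 2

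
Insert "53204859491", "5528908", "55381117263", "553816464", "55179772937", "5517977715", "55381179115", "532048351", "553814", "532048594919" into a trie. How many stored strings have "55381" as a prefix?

4

Filter for entries beginning with "55381":
Matches: "55381117263", "55381179115", "553814", "553816464"
Count: 4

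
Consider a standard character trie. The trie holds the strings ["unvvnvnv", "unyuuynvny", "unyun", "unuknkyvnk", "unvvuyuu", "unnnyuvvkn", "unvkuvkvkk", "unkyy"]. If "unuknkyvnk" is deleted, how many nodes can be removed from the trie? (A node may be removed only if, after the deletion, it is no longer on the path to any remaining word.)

8

After clearing the end-marker at "unuknkyvnk", prune upward until reaching a node still needed by another word.
The suffix "uknkyvnk" (8 nodes) is used only by "unuknkyvnk"; the node for "un" still has the child "v", so pruning stops there.
Nodes removed: 8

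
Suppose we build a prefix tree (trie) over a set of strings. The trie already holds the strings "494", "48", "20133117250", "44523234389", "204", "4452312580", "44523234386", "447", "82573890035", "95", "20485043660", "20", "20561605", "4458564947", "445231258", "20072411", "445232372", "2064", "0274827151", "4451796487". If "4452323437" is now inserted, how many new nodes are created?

Walking "4452323437" from the root, the first 9 characters ("445232343") follow existing edges; "7" is the first miss.
New nodes needed: |"4452323437"| − 9 = 10 − 9 = 1.

1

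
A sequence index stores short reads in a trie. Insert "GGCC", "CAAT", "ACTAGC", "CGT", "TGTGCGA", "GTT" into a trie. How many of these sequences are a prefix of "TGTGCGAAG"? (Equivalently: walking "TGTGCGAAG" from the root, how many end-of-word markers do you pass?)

Walk "TGTGCGAAG" from the root; an end-of-word marker is hit whenever a stored word is a prefix of "TGTGCGAAG".
Prefixes of the query that are stored words: "TGTGCGA"
Count: 1

1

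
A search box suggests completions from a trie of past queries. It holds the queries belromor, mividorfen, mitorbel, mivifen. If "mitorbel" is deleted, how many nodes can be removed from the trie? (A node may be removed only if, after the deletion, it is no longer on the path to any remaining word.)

6

A node on "mitorbel"'s path can go only if nothing else ends at it or branches off below it.
The suffix "torbel" (6 nodes) is used only by "mitorbel"; the node for "mi" still has the child "v", so pruning stops there.
Nodes removed: 6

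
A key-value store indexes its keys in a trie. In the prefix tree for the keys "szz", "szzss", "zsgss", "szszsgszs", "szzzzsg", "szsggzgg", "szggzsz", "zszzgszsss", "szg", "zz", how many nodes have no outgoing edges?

8

A leaf is a node with no children — equivalently, the end of a word that is not a proper prefix of any other stored word.
Those words: "szggzsz", "szsggzgg", "szszsgszs", "szzss", "szzzzsg", "zsgss", "zszzgszsss", "zz"
Leaf count: 8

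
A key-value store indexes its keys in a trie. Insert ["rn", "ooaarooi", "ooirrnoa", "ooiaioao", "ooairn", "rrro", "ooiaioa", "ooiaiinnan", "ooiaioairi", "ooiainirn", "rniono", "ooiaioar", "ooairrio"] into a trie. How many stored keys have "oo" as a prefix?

Traverse to the node for "oo", then collect every word in that subtree.
Words under "oo": ooaarooi, ooairn, ooairrio, ooiaiinnan, ooiainirn, ooiaioa, ooiaioairi, ooiaioao, ooiaioar, ooirrnoa
Count: 10

10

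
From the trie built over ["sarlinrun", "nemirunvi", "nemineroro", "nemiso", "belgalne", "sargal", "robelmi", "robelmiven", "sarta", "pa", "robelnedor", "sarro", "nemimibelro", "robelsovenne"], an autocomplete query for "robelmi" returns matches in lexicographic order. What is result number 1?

Words with prefix "robelmi", in lexicographic order: "robelmi", "robelmiven"
The 1st is robelmi.

robelmi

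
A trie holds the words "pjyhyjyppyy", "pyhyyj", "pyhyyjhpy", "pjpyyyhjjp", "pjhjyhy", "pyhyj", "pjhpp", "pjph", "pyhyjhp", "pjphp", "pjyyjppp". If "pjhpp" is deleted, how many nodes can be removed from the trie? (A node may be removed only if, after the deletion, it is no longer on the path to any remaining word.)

A node on "pjhpp"'s path can go only if nothing else ends at it or branches off below it.
The suffix "pp" (2 nodes) is used only by "pjhpp"; the node for "pjh" still has the child "j", so pruning stops there.
Nodes removed: 2

2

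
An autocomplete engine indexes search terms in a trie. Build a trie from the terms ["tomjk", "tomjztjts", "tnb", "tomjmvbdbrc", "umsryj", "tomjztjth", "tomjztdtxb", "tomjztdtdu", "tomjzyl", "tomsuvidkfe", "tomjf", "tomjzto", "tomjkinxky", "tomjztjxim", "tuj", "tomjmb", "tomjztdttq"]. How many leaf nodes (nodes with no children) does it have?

16

Leaves are exactly the stored words that no other stored word extends.
Those words: "tnb", "tomjf", "tomjkinxky", "tomjmb", "tomjmvbdbrc", "tomjztdtdu", "tomjztdttq", "tomjztdtxb", "tomjztjth", "tomjztjts", "tomjztjxim", "tomjzto", "tomjzyl", "tomsuvidkfe", "tuj", "umsryj"
Leaf count: 16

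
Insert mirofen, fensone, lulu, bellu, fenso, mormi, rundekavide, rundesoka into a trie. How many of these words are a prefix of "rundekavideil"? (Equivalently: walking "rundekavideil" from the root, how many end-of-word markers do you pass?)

Walk "rundekavideil" from the root; an end-of-word marker is hit whenever a stored word is a prefix of "rundekavideil".
Prefixes of the query that are stored words: "rundekavide"
Count: 1

1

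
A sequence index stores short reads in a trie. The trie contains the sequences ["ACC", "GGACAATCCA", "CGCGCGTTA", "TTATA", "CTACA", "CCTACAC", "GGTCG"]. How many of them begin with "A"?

1

Walk to "A"; the words in its subtree are exactly those with that prefix.
Matches: "ACC"
Count: 1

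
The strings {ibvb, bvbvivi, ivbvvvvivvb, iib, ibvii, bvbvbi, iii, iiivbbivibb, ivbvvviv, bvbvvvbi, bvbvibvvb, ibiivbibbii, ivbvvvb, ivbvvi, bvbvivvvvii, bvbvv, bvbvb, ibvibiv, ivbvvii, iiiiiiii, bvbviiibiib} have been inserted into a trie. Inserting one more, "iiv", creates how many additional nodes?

"ii" is already a path in the trie; the remaining "v" must be added.
Each of the 1 remaining characters creates one node.

1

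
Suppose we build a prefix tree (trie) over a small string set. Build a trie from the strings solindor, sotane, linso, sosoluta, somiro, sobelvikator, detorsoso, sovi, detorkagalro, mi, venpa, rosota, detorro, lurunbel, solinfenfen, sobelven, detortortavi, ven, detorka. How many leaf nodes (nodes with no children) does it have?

17

A leaf is a node with no children — equivalently, the end of a word that is not a proper prefix of any other stored word.
Those words: "detorkagalro", "detorro", "detorsoso", "detortortavi", "linso", "lurunbel", "mi", "rosota", "sobelven", "sobelvikator", "solindor", "solinfenfen", "somiro", "sosoluta", "sotane", "sovi", "venpa"
Leaf count: 17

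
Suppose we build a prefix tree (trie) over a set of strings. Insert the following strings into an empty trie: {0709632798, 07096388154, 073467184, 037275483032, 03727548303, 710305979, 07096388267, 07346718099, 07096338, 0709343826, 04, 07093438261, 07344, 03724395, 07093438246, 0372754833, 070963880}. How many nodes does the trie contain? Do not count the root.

67

Insert word by word; a character creates a node only if that edge doesn't already exist:
  "0709632798" → 10 new (0, 7, 0, 9, 6, 3, 2, 7, 9, 8)
  "07096388154" → prefix "070963" already present; 5 new (8, 8, 1, 5, 4)
  "073467184" → prefix "07" already present; 7 new (3, 4, 6, 7, 1, 8, 4)
  "037275483032" → prefix "0" already present; 11 new (3, 7, 2, 7, 5, 4, 8, 3, 0, 3, 2)
  "03727548303" → prefix "03727548303" already present; 0 new (none)
  "710305979" → 9 new (7, 1, 0, 3, 0, 5, 9, 7, 9)
  "07096388267" → prefix "07096388" already present; 3 new (2, 6, 7)
  "07346718099" → prefix "07346718" already present; 3 new (0, 9, 9)
  "07096338" → prefix "070963" already present; 2 new (3, 8)
  "0709343826" → prefix "0709" already present; 6 new (3, 4, 3, 8, 2, 6)
  "04" → prefix "0" already present; 1 new (4)
  "07093438261" → prefix "0709343826" already present; 1 new (1)
  "07344" → prefix "0734" already present; 1 new (4)
  "03724395" → prefix "0372" already present; 4 new (4, 3, 9, 5)
  "07093438246" → prefix "070934382" already present; 2 new (4, 6)
  "0372754833" → prefix "037275483" already present; 1 new (3)
  "070963880" → prefix "07096388" already present; 1 new (0)
Total nodes = 10 + 5 + 7 + 11 + 0 + 9 + 3 + 3 + 2 + 6 + 1 + 1 + 1 + 4 + 2 + 1 + 1 = 67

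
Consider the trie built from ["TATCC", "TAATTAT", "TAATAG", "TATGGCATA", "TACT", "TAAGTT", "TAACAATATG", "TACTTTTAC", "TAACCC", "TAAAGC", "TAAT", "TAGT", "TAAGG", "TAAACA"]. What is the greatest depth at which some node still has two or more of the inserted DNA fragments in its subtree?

4

Look for the deepest trie node that still has at least two words in its subtree.
"TAAACA" and "TAAAGC" agree on "TAAA" (4 characters) before diverging; nothing deeper is shared.
Longest shared-prefix length: 4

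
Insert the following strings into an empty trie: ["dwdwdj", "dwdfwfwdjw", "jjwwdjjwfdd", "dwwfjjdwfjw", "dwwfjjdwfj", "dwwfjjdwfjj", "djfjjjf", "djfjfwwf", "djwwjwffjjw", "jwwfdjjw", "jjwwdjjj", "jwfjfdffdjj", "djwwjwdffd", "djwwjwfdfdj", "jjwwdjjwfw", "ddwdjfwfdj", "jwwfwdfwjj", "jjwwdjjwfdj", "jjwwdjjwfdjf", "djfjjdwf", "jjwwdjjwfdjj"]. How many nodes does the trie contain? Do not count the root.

100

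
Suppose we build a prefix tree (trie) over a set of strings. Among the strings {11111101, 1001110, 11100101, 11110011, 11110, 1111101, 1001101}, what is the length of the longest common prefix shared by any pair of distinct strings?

Look for the deepest trie node that still has at least two words in its subtree.
"1001101" and "1001110" agree on "10011" (5 characters) before diverging; nothing deeper is shared.
Longest shared-prefix length: 5

5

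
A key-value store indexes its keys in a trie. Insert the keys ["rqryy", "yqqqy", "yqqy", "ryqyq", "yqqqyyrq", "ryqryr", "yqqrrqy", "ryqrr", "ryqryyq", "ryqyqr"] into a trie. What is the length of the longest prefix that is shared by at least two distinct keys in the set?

Look for the deepest trie node that still has at least two words in its subtree.
"ryqryr" and "ryqryyq" agree on "ryqry" (5 characters) before diverging; nothing deeper is shared.
Longest shared-prefix length: 5

5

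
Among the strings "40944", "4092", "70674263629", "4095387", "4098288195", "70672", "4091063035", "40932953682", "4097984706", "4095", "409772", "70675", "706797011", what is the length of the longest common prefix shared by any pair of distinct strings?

4

Look for the deepest trie node that still has at least two words in its subtree.
e.g. "4095" and "4095387" share the prefix "4095" of length 4; no pair shares a longer one.
Longest shared-prefix length: 4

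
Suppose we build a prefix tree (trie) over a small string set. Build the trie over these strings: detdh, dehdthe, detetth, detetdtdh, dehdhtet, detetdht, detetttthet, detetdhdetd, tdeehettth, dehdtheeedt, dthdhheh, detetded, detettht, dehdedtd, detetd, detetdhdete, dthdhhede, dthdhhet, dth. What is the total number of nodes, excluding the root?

65

Trace insertions, counting only characters that open a new branch:
  "detdh" → 5 new (d, e, t, d, h)
  "dehdthe" → prefix "de" already present; 5 new (h, d, t, h, e)
  "detetth" → prefix "det" already present; 4 new (e, t, t, h)
  "detetdtdh" → prefix "detet" already present; 4 new (d, t, d, h)
  "dehdhtet" → prefix "dehd" already present; 4 new (h, t, e, t)
  "detetdht" → prefix "detetd" already present; 2 new (h, t)
  "detetttthet" → prefix "detett" already present; 5 new (t, t, h, e, t)
  "detetdhdetd" → prefix "detetdh" already present; 4 new (d, e, t, d)
  "tdeehettth" → 10 new (t, d, e, e, h, e, t, t, t, h)
  "dehdtheeedt" → prefix "dehdthe" already present; 4 new (e, e, d, t)
  "dthdhheh" → prefix "d" already present; 7 new (t, h, d, h, h, e, h)
  "detetded" → prefix "detetd" already present; 2 new (e, d)
  "detettht" → prefix "detetth" already present; 1 new (t)
  "dehdedtd" → prefix "dehd" already present; 4 new (e, d, t, d)
  "detetd" → prefix "detetd" already present; 0 new (none)
  "detetdhdete" → prefix "detetdhdet" already present; 1 new (e)
  "dthdhhede" → prefix "dthdhhe" already present; 2 new (d, e)
  "dthdhhet" → prefix "dthdhhe" already present; 1 new (t)
  "dth" → prefix "dth" already present; 0 new (none)
Total nodes = 5 + 5 + 4 + 4 + 4 + 2 + 5 + 4 + 10 + 4 + 7 + 2 + 1 + 4 + 0 + 1 + 2 + 1 + 0 = 65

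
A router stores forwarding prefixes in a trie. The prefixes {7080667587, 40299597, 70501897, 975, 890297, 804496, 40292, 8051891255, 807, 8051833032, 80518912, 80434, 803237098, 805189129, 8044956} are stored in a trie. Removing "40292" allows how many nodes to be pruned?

1

After clearing the end-marker at "40292", prune upward until reaching a node still needed by another word.
The suffix "2" (1 node) is used only by "40292"; the node for "4029" still has the child "9", so pruning stops there.
Nodes removed: 1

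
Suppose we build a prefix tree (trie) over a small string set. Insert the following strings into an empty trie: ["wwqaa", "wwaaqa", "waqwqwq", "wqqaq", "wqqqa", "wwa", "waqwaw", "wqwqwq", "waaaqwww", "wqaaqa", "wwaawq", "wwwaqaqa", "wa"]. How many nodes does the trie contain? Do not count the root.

Count nodes per top-level branch (shared prefixes stored once):
  'w'-branch (wa, waaaqwww, waqwaw, waqwqwq, wqaaqa, wqqaq, wqqqa, wqwqwq, wwa, wwaaqa, wwaawq, wwqaa, wwwaqaqa): 45 nodes
Sum: 45

45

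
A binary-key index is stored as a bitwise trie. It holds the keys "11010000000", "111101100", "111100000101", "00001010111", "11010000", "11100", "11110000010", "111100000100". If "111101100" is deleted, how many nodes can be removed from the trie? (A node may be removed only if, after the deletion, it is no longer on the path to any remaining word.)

4

Walk "111101100" from the leaf back toward the root, removing each node that no remaining word uses.
The suffix "1100" (4 nodes) is used only by "111101100"; the node for "11110" still has the child "0", so pruning stops there.
Nodes removed: 4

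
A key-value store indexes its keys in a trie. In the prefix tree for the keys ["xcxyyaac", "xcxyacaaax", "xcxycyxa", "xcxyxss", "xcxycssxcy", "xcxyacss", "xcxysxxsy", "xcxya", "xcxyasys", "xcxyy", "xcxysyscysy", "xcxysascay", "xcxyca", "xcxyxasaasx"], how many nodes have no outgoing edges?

12

Leaves are exactly the stored words that no other stored word extends.
Those words: "xcxyacaaax", "xcxyacss", "xcxyasys", "xcxyca", "xcxycssxcy", "xcxycyxa", "xcxysascay", "xcxysxxsy", "xcxysyscysy", "xcxyxasaasx", "xcxyxss", "xcxyyaac"
Leaf count: 12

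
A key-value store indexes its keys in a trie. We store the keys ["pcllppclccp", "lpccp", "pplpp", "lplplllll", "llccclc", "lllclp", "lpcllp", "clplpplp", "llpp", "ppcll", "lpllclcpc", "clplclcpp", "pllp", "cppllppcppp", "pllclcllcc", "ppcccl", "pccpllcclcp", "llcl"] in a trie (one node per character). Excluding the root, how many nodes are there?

Trace insertions, counting only characters that open a new branch:
  "pcllppclccp" → 11 new (p, c, l, l, p, p, c, l, c, c, p)
  "lpccp" → 5 new (l, p, c, c, p)
  "pplpp" → prefix "p" already present; 4 new (p, l, p, p)
  "lplplllll" → prefix "lp" already present; 7 new (l, p, l, l, l, l, l)
  "llccclc" → prefix "l" already present; 6 new (l, c, c, c, l, c)
  "lllclp" → prefix "ll" already present; 4 new (l, c, l, p)
  "lpcllp" → prefix "lpc" already present; 3 new (l, l, p)
  "clplpplp" → 8 new (c, l, p, l, p, p, l, p)
  "llpp" → prefix "ll" already present; 2 new (p, p)
  "ppcll" → prefix "pp" already present; 3 new (c, l, l)
  "lpllclcpc" → prefix "lpl" already present; 6 new (l, c, l, c, p, c)
  "clplclcpp" → prefix "clpl" already present; 5 new (c, l, c, p, p)
  "pllp" → prefix "p" already present; 3 new (l, l, p)
  "cppllppcppp" → prefix "c" already present; 10 new (p, p, l, l, p, p, c, p, p, p)
  "pllclcllcc" → prefix "pll" already present; 7 new (c, l, c, l, l, c, c)
  "ppcccl" → prefix "ppc" already present; 3 new (c, c, l)
  "pccpllcclcp" → prefix "pc" already present; 9 new (c, p, l, l, c, c, l, c, p)
  "llcl" → prefix "llc" already present; 1 new (l)
Total nodes = 11 + 5 + 4 + 7 + 6 + 4 + 3 + 8 + 2 + 3 + 6 + 5 + 3 + 10 + 7 + 3 + 9 + 1 = 97

97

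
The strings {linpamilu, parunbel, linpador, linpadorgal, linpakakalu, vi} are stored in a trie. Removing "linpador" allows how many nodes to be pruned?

A node on "linpador"'s path can go only if nothing else ends at it or branches off below it.
Every node on "linpador" is still needed (e.g. by "linpadorgal"), so nothing is freed.
Nodes removed: 0

0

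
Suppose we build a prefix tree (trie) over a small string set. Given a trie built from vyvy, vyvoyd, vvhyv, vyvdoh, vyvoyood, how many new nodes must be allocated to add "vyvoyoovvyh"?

4

"vyvoyoo" is already a path in the trie; the remaining "vvyh" must be added.
New nodes needed: |"vyvoyoovvyh"| − 7 = 11 − 7 = 4.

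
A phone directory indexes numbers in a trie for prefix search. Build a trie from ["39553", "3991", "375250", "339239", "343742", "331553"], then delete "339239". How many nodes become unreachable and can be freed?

4

A node on "339239"'s path can go only if nothing else ends at it or branches off below it.
The suffix "9239" (4 nodes) is used only by "339239"; the node for "33" still has the child "1", so pruning stops there.
Nodes removed: 4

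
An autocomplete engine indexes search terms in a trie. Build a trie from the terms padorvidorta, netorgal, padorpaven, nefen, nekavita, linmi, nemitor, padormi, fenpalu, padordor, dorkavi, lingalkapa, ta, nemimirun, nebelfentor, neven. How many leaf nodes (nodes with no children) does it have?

A leaf is a node with no children — equivalently, the end of a word that is not a proper prefix of any other stored word.
Those words: "dorkavi", "fenpalu", "lingalkapa", "linmi", "nebelfentor", "nefen", "nekavita", "nemimirun", "nemitor", "netorgal", "neven", "padordor", "padormi", "padorpaven", "padorvidorta", "ta"
Leaf count: 16

16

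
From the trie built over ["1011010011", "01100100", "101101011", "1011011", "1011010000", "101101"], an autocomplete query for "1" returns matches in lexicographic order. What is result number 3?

Words with prefix "1", in lexicographic order: "101101", "1011010000", "1011010011", "101101011", "1011011"
The 3rd is 1011010011.

1011010011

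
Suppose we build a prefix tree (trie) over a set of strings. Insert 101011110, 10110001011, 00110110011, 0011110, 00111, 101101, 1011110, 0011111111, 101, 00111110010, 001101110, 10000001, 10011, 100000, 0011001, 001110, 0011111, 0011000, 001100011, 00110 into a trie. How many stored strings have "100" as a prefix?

3

Traverse to the node for "100", then collect every word in that subtree.
Words under "100": 100000, 10000001, 10011
Count: 3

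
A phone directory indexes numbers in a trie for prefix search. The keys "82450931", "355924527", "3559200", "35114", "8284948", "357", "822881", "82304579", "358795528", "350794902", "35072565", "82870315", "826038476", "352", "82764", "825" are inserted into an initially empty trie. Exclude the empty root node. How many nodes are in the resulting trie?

Count nodes per top-level branch (shared prefixes stored once):
  '3'-branch (35072565, 350794902, 35114, 352, 3559200, 355924527, 357, 358795528): 34 nodes
  '8'-branch (822881, 82304579, 82450931, 825, 826038476, 82764, 8284948, 82870315): 39 nodes
Sum: 73

73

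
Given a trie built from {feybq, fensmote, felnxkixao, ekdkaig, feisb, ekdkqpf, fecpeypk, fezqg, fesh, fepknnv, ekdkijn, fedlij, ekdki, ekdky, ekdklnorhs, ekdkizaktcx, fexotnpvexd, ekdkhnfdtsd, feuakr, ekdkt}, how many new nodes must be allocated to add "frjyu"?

4

"f" is already a path in the trie; the remaining "rjyu" must be added.
So 5 − 1 = 4 new nodes.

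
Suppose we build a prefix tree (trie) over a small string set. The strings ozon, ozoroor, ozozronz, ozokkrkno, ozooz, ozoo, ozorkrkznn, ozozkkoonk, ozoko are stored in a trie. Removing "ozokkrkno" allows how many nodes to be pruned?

5

Walk "ozokkrkno" from the leaf back toward the root, removing each node that no remaining word uses.
The suffix "krkno" (5 nodes) is used only by "ozokkrkno"; the node for "ozok" still has the child "o", so pruning stops there.
Nodes removed: 5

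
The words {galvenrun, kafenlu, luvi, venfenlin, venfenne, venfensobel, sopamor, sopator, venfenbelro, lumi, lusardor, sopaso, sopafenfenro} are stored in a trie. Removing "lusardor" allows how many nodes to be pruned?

After clearing the end-marker at "lusardor", prune upward until reaching a node still needed by another word.
The suffix "sardor" (6 nodes) is used only by "lusardor"; the node for "lu" still has the child "v", so pruning stops there.
Nodes removed: 6

6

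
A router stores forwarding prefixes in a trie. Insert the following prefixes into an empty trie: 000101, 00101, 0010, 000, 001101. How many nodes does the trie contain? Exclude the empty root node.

12

Trie structure (* marks end of a word):
(root)
└─ 0
   └─ 0
      ├─ 0 *
      │  └─ 1
      │     └─ 0
      │        └─ 1 *
      └─ 1
         ├─ 0 *
         │  └─ 1 *
         └─ 1
            └─ 0
               └─ 1 *
Counting every labelled node above: 12.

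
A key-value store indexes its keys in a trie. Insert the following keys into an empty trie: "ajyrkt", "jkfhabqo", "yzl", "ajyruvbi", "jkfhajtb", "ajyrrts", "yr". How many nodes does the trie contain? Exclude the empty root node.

Trace insertions, counting only characters that open a new branch:
  "ajyrkt" → 6 new (a, j, y, r, k, t)
  "jkfhabqo" → 8 new (j, k, f, h, a, b, q, o)
  "yzl" → 3 new (y, z, l)
  "ajyruvbi" → prefix "ajyr" already present; 4 new (u, v, b, i)
  "jkfhajtb" → prefix "jkfha" already present; 3 new (j, t, b)
  "ajyrrts" → prefix "ajyr" already present; 3 new (r, t, s)
  "yr" → prefix "y" already present; 1 new (r)
Total nodes = 6 + 8 + 3 + 4 + 3 + 3 + 1 = 28

28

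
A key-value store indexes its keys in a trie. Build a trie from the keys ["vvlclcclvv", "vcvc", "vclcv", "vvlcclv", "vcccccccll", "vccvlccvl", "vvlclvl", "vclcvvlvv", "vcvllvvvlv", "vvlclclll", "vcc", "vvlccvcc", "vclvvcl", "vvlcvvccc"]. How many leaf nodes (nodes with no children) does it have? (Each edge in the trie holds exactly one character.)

12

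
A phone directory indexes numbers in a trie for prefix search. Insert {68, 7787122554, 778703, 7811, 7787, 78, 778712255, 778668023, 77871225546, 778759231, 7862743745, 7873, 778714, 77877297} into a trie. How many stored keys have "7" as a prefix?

Filter for entries beginning with "7":
Matches: "778668023", "7787", "778703", "778712255", "7787122554", "77871225546", "778714", "778759231", "77877297", "78", "7811", "7862743745", "7873"
Count: 13

13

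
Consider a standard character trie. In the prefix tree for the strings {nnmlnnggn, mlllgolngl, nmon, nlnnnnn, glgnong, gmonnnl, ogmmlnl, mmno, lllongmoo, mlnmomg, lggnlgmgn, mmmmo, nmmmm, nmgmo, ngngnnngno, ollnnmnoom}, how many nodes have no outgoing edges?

Leaves are exactly the stored words that no other stored word extends.
Those words: "glgnong", "gmonnnl", "lggnlgmgn", "lllongmoo", "mlllgolngl", "mlnmomg", "mmmmo", "mmno", "ngngnnngno", "nlnnnnn", "nmgmo", "nmmmm", "nmon", "nnmlnnggn", "ogmmlnl", "ollnnmnoom"
Leaf count: 16

16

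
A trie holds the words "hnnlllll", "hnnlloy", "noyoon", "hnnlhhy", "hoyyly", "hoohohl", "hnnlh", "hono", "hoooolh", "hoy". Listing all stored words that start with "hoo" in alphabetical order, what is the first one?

hoohohl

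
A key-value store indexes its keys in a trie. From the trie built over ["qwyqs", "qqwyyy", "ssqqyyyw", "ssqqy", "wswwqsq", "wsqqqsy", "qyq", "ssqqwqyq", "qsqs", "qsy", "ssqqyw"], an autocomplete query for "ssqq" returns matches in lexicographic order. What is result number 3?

ssqqyw

Filter for "ssqq…" and sort: "ssqqwqyq", "ssqqy", "ssqqyw", "ssqqyyyw"
Position 3: ssqqyw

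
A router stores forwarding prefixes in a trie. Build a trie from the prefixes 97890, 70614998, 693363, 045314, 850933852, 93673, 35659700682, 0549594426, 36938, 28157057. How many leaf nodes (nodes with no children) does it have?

A leaf is a node with no children — equivalently, the end of a word that is not a proper prefix of any other stored word.
Those words: "045314", "0549594426", "28157057", "35659700682", "36938", "693363", "70614998", "850933852", "93673", "97890"
Leaf count: 10

10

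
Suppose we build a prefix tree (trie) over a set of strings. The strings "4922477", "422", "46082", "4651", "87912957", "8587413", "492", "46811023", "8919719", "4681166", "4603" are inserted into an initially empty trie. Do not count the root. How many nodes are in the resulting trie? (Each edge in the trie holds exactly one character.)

Trace insertions, counting only characters that open a new branch:
  "4922477" → 7 new (4, 9, 2, 2, 4, 7, 7)
  "422" → prefix "4" already present; 2 new (2, 2)
  "46082" → prefix "4" already present; 4 new (6, 0, 8, 2)
  "4651" → prefix "46" already present; 2 new (5, 1)
  "87912957" → 8 new (8, 7, 9, 1, 2, 9, 5, 7)
  "8587413" → prefix "8" already present; 6 new (5, 8, 7, 4, 1, 3)
  "492" → prefix "492" already present; 0 new (none)
  "46811023" → prefix "46" already present; 6 new (8, 1, 1, 0, 2, 3)
  "8919719" → prefix "8" already present; 6 new (9, 1, 9, 7, 1, 9)
  "4681166" → prefix "46811" already present; 2 new (6, 6)
  "4603" → prefix "460" already present; 1 new (3)
Total nodes = 7 + 2 + 4 + 2 + 8 + 6 + 0 + 6 + 6 + 2 + 1 = 44

44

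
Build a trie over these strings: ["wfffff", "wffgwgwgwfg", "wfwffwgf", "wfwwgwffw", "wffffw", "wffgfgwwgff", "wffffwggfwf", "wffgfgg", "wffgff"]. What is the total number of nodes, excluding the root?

Insert word by word; a character creates a node only if that edge doesn't already exist:
  "wfffff" → 6 new (w, f, f, f, f, f)
  "wffgwgwgwfg" → prefix "wff" already present; 8 new (g, w, g, w, g, w, f, g)
  "wfwffwgf" → prefix "wf" already present; 6 new (w, f, f, w, g, f)
  "wfwwgwffw" → prefix "wfw" already present; 6 new (w, g, w, f, f, w)
  "wffffw" → prefix "wffff" already present; 1 new (w)
  "wffgfgwwgff" → prefix "wffg" already present; 7 new (f, g, w, w, g, f, f)
  "wffffwggfwf" → prefix "wffffw" already present; 5 new (g, g, f, w, f)
  "wffgfgg" → prefix "wffgfg" already present; 1 new (g)
  "wffgff" → prefix "wffgf" already present; 1 new (f)
Total nodes = 6 + 8 + 6 + 6 + 1 + 7 + 5 + 1 + 1 = 41

41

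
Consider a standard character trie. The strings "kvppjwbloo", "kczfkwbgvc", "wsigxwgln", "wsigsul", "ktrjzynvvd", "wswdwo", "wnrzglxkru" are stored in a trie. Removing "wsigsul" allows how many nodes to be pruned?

3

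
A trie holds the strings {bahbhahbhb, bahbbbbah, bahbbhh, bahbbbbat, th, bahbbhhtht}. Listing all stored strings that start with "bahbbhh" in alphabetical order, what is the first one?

DFS of the "bahbbhh" subtree visits, in order: "bahbbhh", "bahbbhhtht"
The 1st is bahbbhh.

bahbbhh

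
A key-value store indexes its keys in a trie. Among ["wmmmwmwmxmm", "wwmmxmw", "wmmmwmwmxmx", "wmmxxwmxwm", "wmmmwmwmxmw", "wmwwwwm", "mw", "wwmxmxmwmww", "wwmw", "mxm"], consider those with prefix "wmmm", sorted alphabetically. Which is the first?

DFS of the "wmmm" subtree visits, in order: "wmmmwmwmxmm", "wmmmwmwmxmw", "wmmmwmwmxmx"
Position 1: wmmmwmwmxmm

wmmmwmwmxmm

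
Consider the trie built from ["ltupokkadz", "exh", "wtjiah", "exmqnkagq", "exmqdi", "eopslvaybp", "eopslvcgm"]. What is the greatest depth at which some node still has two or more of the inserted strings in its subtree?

6

The deepest shared node is where two words last agree before diverging.
e.g. "eopslvaybp" and "eopslvcgm" share the prefix "eopslv" of length 6; no pair shares a longer one.
Longest shared-prefix length: 6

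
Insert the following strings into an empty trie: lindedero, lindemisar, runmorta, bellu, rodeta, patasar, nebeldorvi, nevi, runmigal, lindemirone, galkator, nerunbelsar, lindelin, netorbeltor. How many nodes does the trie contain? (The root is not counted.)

88

For each word, the new-node count is its length minus the longest prefix already in the trie:
  "lindedero" → 9 new (l, i, n, d, e, d, e, r, o)
  "lindemisar" → prefix "linde" already present; 5 new (m, i, s, a, r)
  "runmorta" → 8 new (r, u, n, m, o, r, t, a)
  "bellu" → 5 new (b, e, l, l, u)
  "rodeta" → prefix "r" already present; 5 new (o, d, e, t, a)
  "patasar" → 7 new (p, a, t, a, s, a, r)
  "nebeldorvi" → 10 new (n, e, b, e, l, d, o, r, v, i)
  "nevi" → prefix "ne" already present; 2 new (v, i)
  "runmigal" → prefix "runm" already present; 4 new (i, g, a, l)
  "lindemirone" → prefix "lindemi" already present; 4 new (r, o, n, e)
  "galkator" → 8 new (g, a, l, k, a, t, o, r)
  "nerunbelsar" → prefix "ne" already present; 9 new (r, u, n, b, e, l, s, a, r)
  "lindelin" → prefix "linde" already present; 3 new (l, i, n)
  "netorbeltor" → prefix "ne" already present; 9 new (t, o, r, b, e, l, t, o, r)
Total nodes = 9 + 5 + 8 + 5 + 5 + 7 + 10 + 2 + 4 + 4 + 8 + 9 + 3 + 9 = 88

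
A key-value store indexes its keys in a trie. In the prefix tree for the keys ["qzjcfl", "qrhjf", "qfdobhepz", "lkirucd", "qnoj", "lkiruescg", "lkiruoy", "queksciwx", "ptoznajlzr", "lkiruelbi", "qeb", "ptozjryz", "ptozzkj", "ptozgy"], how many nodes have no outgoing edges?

Leaves are exactly the stored words that no other stored word extends.
Those words: "lkirucd", "lkiruelbi", "lkiruescg", "lkiruoy", "ptozgy", "ptozjryz", "ptoznajlzr", "ptozzkj", "qeb", "qfdobhepz", "qnoj", "qrhjf", "queksciwx", "qzjcfl"
Leaf count: 14

14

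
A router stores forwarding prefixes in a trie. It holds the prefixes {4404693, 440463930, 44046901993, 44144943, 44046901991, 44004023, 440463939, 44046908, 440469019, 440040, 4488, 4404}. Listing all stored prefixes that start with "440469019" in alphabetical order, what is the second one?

44046901991

Words with prefix "440469019", in lexicographic order: "440469019", "44046901991", "44046901993"
The 2nd is 44046901991.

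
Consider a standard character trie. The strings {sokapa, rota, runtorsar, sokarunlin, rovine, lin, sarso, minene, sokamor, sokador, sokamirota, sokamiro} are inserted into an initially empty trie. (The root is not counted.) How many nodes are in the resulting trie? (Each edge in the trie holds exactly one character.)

52

Count nodes per top-level branch (shared prefixes stored once):
  'l'-branch (lin): 3 nodes
  'm'-branch (minene): 6 nodes
  'r'-branch (rota, rovine, runtorsar): 16 nodes
  's'-branch (sarso, sokador, sokamiro, sokamirota, sokamor, sokapa, sokarunlin): 27 nodes
Sum: 52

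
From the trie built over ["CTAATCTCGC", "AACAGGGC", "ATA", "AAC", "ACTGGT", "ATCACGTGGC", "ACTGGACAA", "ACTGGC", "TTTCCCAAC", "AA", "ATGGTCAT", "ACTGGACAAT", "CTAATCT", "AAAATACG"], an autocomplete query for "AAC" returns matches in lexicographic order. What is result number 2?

AACAGGGC

Words with prefix "AAC", in lexicographic order: "AAC", "AACAGGGC"
The 2nd is AACAGGGC.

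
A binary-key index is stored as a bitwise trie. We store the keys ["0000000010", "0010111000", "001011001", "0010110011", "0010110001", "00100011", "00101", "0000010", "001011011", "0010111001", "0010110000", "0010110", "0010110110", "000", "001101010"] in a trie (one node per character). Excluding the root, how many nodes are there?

41

For each word, the new-node count is its length minus the longest prefix already in the trie:
  "0000000010" → 10 new (0, 0, 0, 0, 0, 0, 0, 0, 1, 0)
  "0010111000" → prefix "00" already present; 8 new (1, 0, 1, 1, 1, 0, 0, 0)
  "001011001" → prefix "001011" already present; 3 new (0, 0, 1)
  "0010110011" → prefix "001011001" already present; 1 new (1)
  "0010110001" → prefix "00101100" already present; 2 new (0, 1)
  "00100011" → prefix "0010" already present; 4 new (0, 0, 1, 1)
  "00101" → prefix "00101" already present; 0 new (none)
  "0000010" → prefix "00000" already present; 2 new (1, 0)
  "001011011" → prefix "0010110" already present; 2 new (1, 1)
  "0010111001" → prefix "001011100" already present; 1 new (1)
  "0010110000" → prefix "001011000" already present; 1 new (0)
  "0010110" → prefix "0010110" already present; 0 new (none)
  "0010110110" → prefix "001011011" already present; 1 new (0)
  "000" → prefix "000" already present; 0 new (none)
  "001101010" → prefix "001" already present; 6 new (1, 0, 1, 0, 1, 0)
Total nodes = 10 + 8 + 3 + 1 + 2 + 4 + 0 + 2 + 2 + 1 + 1 + 0 + 1 + 0 + 6 = 41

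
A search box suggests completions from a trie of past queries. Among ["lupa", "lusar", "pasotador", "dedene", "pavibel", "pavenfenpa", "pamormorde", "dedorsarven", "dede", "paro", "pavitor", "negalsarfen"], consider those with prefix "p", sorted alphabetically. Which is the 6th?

Filter for "p…" and sort: "pamormorde", "paro", "pasotador", "pavenfenpa", "pavibel", "pavitor"
The 6th is pavitor.

pavitor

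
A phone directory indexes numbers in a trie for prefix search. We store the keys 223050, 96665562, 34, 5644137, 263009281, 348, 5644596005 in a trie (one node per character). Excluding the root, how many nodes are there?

38

Trie structure (* marks end of a word):
(root)
├─ 2
│  ├─ 2
│  │  └─ 3
│  │     └─ 0
│  │        └─ 5
│  │           └─ 0 *
│  └─ 6
│     └─ 3
│        └─ 0
│           └─ 0
│              └─ 9
│                 └─ 2
│                    └─ 8
│                       └─ 1 *
├─ 3
│  └─ 4 *
│     └─ 8 *
├─ 5
│  └─ 6
│     └─ 4
│        └─ 4
│           ├─ 1
│           │  └─ 3
│           │     └─ 7 *
│           └─ 5
│              └─ 9
│                 └─ 6
│                    └─ 0
│                       └─ 0
│                          └─ 5 *
└─ 9
   └─ 6
      └─ 6
         └─ 6
            └─ 5
               └─ 5
                  └─ 6
                     └─ 2 *
Counting every labelled node above: 38.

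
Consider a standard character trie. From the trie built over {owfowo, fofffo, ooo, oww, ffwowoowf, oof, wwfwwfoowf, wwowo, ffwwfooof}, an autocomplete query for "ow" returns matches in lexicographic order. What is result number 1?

Words with prefix "ow", in lexicographic order: "owfowo", "oww"
The 1st is owfowo.

owfowo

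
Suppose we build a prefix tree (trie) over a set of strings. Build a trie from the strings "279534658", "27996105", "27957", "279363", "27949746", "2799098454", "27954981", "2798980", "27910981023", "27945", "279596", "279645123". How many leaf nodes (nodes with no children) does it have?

12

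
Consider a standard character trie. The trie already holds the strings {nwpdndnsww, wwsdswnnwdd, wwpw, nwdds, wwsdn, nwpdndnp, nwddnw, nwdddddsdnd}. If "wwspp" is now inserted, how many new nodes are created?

Walking "wwspp" from the root, the first 3 characters ("wws") follow existing edges; "p" is the first miss.
New nodes needed: |"wwspp"| − 3 = 5 − 3 = 2.

2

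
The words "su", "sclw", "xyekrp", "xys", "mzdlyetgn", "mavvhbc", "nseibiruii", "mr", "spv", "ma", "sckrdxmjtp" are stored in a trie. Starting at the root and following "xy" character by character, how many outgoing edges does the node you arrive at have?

The children of the "xy" node are the distinct next characters among strings starting with "xy".
Characters that immediately follow "xy" among the stored strings: {e, s}.
That node has 2 child edges.

2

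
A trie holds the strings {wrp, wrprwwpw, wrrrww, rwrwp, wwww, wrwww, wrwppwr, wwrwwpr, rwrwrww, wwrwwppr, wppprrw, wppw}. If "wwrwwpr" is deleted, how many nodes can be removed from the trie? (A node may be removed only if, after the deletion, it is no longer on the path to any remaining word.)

A node on "wwrwwpr"'s path can go only if nothing else ends at it or branches off below it.
The suffix "r" (1 node) is used only by "wwrwwpr"; the node for "wwrwwp" still has the child "p", so pruning stops there.
Nodes removed: 1

1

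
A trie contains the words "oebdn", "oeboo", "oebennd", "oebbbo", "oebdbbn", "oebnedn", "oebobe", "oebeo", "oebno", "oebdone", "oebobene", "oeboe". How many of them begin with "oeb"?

Filter for entries beginning with "oeb":
Matches: "oebbbo", "oebdbbn", "oebdn", "oebdone", "oebennd", "oebeo", "oebnedn", "oebno", "oebobe", "oebobene", "oeboe", "oeboo"
Count: 12

12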